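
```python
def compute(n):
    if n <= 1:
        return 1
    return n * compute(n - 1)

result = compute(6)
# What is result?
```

compute(6) = 6 * 5 * 4 * 3 * 2 * 1 = 720

Answer: 720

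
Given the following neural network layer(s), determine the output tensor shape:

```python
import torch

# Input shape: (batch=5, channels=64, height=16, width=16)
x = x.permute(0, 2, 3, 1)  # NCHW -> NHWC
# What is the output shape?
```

Input: (5, 64, 16, 16) -> Output: (5, 16, 16, 64)

Answer: (5, 16, 16, 64)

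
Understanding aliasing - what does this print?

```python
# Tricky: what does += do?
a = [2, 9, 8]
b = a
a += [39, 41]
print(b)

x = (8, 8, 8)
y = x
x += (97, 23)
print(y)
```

Key concept: += behavior differs for mutable vs immutable.
Step by step:
`a = [2, 9, 8]` → a = [2, 9, 8]
`b = a` → b = [2, 9, 8] (same object as a)
`a += [39, 41]` → a = [2, 9, 8, 39, 41] (same object as b); b = [2, 9, 8, 39, 41] (same object as a)
`print(b)` → prints [2, 9, 8, 39, 41]
`x = (8, 8, 8)` → x = (8, 8, 8)
`y = x` → y = (8, 8, 8)
`x += (97, 23)` → x = (8, 8, 8, 97, 23)
`print(y)` → prints (8, 8, 8)

Answer:
[2, 9, 8, 39, 41]
(8, 8, 8)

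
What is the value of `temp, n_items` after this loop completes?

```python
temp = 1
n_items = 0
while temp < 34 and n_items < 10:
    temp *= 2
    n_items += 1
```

Double until >= 34 or 10 iterations
`temp, n_items` takes the values: (1, 0) → (2, 0) → (2, 1) → (4, 1) → (4, 2) → (8, 2) → (8, 3) → (16, 3) → (16, 4) → (32, 4) → (32, 5) → (64, 5) → (64, 6)

Answer: 64, 6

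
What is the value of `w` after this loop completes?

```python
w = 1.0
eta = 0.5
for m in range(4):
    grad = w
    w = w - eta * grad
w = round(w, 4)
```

Gradient descent: w = 1.0 * (1 - 0.5)^4
`w` takes the values: 1.0 → 0.5 → 0.25 → 0.125 → 0.0625

Answer: 0.0625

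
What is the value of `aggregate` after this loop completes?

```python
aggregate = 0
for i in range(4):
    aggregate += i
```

Sum of 0 to 3 = 6
`aggregate` takes the values: 0 → 1 → 3 → 6

Answer: 6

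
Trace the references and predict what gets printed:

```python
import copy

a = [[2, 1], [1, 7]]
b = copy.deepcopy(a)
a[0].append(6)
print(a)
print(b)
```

Key concept: deep copy is fully independent.
Step by step:
`a = [[2, 1], [1, 7]]` → a = [[2, 1], [1, 7]]
`b = copy.deepcopy(a)` → b = [[2, 1], [1, 7]]
`a[0].append(6)` → a = [[2, 1, 6], [1, 7]]
`print(a)` → prints [[2, 1, 6], [1, 7]]
`print(b)` → prints [[2, 1], [1, 7]]

Answer:
[[2, 1, 6], [1, 7]]
[[2, 1], [1, 7]]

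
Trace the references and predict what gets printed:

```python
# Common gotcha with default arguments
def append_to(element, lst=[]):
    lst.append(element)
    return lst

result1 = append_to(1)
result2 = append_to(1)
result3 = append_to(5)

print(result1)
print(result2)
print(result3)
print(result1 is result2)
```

Key concept: mutable default argument gotcha.
Step by step:
`result1 = append_to(1)` → result1 = [1]
`result2 = append_to(1)` → result1 = [1, 1] (same object as result2); result2 = [1, 1] (same object as result1)
`result3 = append_to(5)` → result1 = [1, 1, 5] (same object as result2, result3); result2 = [1, 1, 5] (same object as result1, result3); result3 = [1, 1, 5] (same object as result1, result2)
`print(result1)` → prints [1, 1, 5]
`print(result2)` → prints [1, 1, 5]
`print(result3)` → prints [1, 1, 5]
`print(result1 is result2)` → prints True

Answer:
[1, 1, 5]
[1, 1, 5]
[1, 1, 5]
True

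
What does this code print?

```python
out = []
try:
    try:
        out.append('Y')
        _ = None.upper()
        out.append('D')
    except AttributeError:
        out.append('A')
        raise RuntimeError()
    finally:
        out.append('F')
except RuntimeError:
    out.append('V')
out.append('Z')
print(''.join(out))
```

Execution trace: 'Y' (inner try body) → 'A' (inner except AttributeError) → 'F' (inner finally) → 'V' (outer except RuntimeError) → 'Z' (after the try/except). Output: YAFVZ

Answer: YAFVZ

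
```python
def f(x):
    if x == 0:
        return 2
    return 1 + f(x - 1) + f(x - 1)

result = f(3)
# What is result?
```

f(x) = 1 + 2·f(x-1), f(0)=2. Closed form: (2+1)·2^3 - 1 = 23.

Answer: 23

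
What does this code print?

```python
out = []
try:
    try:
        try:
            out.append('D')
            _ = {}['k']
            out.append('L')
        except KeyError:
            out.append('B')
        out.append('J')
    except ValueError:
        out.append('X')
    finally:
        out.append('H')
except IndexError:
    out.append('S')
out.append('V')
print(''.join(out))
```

Execution trace: 'D' (inner try body) → 'B' (inner except KeyError) → 'J' (try body, no exception) → 'H' (finally) → 'V' (after the try/except). Output: DBJHV

Answer: DBJHV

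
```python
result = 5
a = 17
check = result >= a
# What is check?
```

Trace:
`result = 5` → result = 5
`a = 17` → a = 17
`check = result >= a` → check = False
So check = False

Answer: False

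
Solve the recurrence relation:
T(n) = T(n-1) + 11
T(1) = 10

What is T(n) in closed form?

Unrolling: T(n) = T(1) + 11·(n-1) = 10 + 11(n-1) = 11n - 1.

Answer: T(n) = 11n - 1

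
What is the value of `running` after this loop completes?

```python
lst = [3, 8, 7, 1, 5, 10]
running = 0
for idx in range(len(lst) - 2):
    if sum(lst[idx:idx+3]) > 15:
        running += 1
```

Count windows with sum > 15
`running` takes the values: 0 → 1 → 2 → 3

Answer: 3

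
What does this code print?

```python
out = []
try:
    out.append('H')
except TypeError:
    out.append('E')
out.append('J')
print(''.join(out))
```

Execution trace: 'H' (try body, no exception) → 'J' (after the try/except). Output: HJ

Answer: HJ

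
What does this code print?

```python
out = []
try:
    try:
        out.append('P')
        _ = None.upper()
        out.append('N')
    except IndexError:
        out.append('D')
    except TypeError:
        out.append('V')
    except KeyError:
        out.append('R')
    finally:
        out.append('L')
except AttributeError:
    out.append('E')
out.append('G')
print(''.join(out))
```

Execution trace: 'P' (inner try body) → 'L' (inner finally) → 'E' (outer except AttributeError) → 'G' (after the try/except). Output: PLEG

Answer: PLEG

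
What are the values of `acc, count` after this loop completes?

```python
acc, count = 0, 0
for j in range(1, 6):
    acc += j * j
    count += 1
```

Sum of squares and count
`acc, count` takes the values: (0, 0) → (1, 0) → (1, 1) → (5, 1) → (5, 2) → (14, 2) → (14, 3) → (30, 3) → (30, 4) → (55, 4) → (55, 5)

Answer: 55, 5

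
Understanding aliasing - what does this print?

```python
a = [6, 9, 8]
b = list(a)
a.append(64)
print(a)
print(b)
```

Key concept: list() constructor creates copy.
Step by step:
`a = [6, 9, 8]` → a = [6, 9, 8]
`b = list(a)` → b = [6, 9, 8]
`a.append(64)` → a = [6, 9, 8, 64]
`print(a)` → prints [6, 9, 8, 64]
`print(b)` → prints [6, 9, 8]

Answer:
[6, 9, 8, 64]
[6, 9, 8]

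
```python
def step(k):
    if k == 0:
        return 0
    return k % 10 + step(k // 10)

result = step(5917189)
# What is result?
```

Sum of digits of 5917189: 9 + 8 + 1 + 7 + 1 + 9 + 5 = 40

Answer: 40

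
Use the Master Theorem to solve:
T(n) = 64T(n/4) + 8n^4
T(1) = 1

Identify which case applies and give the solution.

a=64, b=4, f(n)=8n^4. log_4(64) = 3. Since c=4 > 3 and the regularity condition holds (64(n/4)^4 = (64/4^4)n^4 with 64/4^4 < 1), Case 3 applies: T(n) = Θ(f(n)) = O(n^4).

Answer: O(n^4) - Case 3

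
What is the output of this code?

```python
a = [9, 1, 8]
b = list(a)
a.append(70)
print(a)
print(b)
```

Key concept: list() constructor creates copy.
Step by step:
`a = [9, 1, 8]` → a = [9, 1, 8]
`b = list(a)` → b = [9, 1, 8]
`a.append(70)` → a = [9, 1, 8, 70]
`print(a)` → prints [9, 1, 8, 70]
`print(b)` → prints [9, 1, 8]

Answer:
[9, 1, 8, 70]
[9, 1, 8]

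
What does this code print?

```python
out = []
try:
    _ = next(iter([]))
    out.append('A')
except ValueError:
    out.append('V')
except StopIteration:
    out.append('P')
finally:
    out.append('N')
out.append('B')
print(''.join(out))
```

Execution trace: 'P' (except StopIteration) → 'N' (finally) → 'B' (after the try/except). Output: PNB

Answer: PNB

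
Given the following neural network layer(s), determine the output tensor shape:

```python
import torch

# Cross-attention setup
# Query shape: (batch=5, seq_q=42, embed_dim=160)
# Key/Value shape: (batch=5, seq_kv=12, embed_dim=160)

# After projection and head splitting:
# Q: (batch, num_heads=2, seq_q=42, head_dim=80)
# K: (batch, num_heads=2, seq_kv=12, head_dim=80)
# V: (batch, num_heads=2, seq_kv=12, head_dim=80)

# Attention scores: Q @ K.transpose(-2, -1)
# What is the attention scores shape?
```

Input: (5, 42, 160) -> Output: (5, 2, 42, 12)

Answer: (5, 2, 42, 12)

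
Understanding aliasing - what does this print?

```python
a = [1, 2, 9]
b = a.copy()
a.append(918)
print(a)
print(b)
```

Key concept: list.copy() creates independent copy.
Step by step:
`a = [1, 2, 9]` → a = [1, 2, 9]
`b = a.copy()` → b = [1, 2, 9]
`a.append(918)` → a = [1, 2, 9, 918]
`print(a)` → prints [1, 2, 9, 918]
`print(b)` → prints [1, 2, 9]

Answer:
[1, 2, 9, 918]
[1, 2, 9]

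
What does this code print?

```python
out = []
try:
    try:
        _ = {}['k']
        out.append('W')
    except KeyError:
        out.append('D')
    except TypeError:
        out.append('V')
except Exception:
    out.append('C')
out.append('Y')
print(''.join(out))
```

Execution trace: 'D' (inner except KeyError) → 'Y' (after the try/except). Output: DY

Answer: DY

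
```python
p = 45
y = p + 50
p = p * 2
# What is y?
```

Trace:
`p = 45` → p = 45
`y = p + 50` → y = 95
`p = p * 2` → p = 90
So y = 95

Answer: 95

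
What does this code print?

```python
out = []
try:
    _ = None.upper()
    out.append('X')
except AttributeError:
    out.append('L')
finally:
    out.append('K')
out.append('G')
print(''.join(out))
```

Execution trace: 'L' (except AttributeError) → 'K' (finally) → 'G' (after the try/except). Output: LKG

Answer: LKG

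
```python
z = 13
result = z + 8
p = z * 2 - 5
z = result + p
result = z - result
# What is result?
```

Trace:
`z = 13` → z = 13
`result = z + 8` → result = 21
`p = z * 2 - 5` → p = 21
`z = result + p` → z = 42
`result = z - result` → result = 21
So result = 21

Answer: 21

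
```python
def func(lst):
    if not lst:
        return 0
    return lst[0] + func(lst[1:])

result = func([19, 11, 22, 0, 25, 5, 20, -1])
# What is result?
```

19 + 11 + 22 + 0 + 25 + 5 + 20 + (-1) + 0 = 101

Answer: 101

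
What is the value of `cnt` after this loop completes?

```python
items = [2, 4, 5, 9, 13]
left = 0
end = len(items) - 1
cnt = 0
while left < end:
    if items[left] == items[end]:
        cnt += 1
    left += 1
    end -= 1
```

Count matching pairs from ends
`cnt` takes the values: 0

Answer: 0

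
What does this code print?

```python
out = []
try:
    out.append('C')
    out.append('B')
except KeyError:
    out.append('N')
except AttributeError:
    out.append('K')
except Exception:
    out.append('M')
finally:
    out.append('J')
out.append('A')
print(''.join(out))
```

Execution trace: 'C' (try body) → 'B' (try body, no exception) → 'J' (finally) → 'A' (after the try/except). Output: CBJA

Answer: CBJA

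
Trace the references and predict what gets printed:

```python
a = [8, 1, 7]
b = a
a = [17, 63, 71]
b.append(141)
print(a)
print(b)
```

Key concept: rebinding vs mutation: a is rebound to a new list, b still points at the original.
Step by step:
`a = [8, 1, 7]` → a = [8, 1, 7]
`b = a` → b = [8, 1, 7] (same object as a)
`a = [17, 63, 71]` → a = [17, 63, 71]
`b.append(141)` → b = [8, 1, 7, 141]
`print(a)` → prints [17, 63, 71]
`print(b)` → prints [8, 1, 7, 141]

Answer:
[17, 63, 71]
[8, 1, 7, 141]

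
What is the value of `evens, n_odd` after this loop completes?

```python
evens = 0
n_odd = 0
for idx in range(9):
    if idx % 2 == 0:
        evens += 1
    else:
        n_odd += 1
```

Count evens and odds in range(9)
`evens, n_odd` takes the values: (0, 0) → (1, 0) → (1, 1) → (2, 1) → (2, 2) → (3, 2) → (3, 3) → (4, 3) → (4, 4) → (5, 4)

Answer: 5, 4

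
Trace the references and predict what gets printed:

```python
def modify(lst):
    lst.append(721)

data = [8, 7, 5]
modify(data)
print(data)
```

Key concept: function modifies passed list.
Step by step:
`data = [8, 7, 5]` → data = [8, 7, 5]
`modify(data)` → data = [8, 7, 5, 721]
`print(data)` → prints [8, 7, 5, 721]

Answer: [8, 7, 5, 721]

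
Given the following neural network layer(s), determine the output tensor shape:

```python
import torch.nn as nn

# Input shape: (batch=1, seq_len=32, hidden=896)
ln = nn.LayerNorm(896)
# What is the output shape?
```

Input: (1, 32, 896) -> Output: (1, 32, 896)

Answer: (1, 32, 896)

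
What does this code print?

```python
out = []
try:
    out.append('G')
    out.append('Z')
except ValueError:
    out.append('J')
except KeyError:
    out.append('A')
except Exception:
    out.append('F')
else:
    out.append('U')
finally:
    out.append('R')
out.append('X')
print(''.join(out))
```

Execution trace: 'G' (try body) → 'Z' (try body, no exception) → 'U' (else) → 'R' (finally) → 'X' (after the try/except). Output: GZURX

Answer: GZURX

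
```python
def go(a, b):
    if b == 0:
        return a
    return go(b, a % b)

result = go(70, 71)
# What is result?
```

go(70, 71) -> go(71, 70) -> go(70, 1) -> go(1, 0) -> 1

Answer: 1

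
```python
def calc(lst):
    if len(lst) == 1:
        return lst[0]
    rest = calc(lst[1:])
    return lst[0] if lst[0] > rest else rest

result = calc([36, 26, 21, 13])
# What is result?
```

Recursive max over [36, 26, 21, 13] = 36

Answer: 36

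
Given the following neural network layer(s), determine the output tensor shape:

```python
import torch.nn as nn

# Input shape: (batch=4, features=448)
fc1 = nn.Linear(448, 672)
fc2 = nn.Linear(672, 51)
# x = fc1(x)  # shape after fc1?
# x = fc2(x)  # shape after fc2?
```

Input: (4, 448) -> after fc1: (4, 672) -> Output: (4, 51)

Answer: (4, 51)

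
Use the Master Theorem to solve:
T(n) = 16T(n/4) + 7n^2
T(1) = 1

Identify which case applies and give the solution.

a=16, b=4, f(n)=7n^2. log_4(16) = 2. Since c=2 = 2, Case 2 applies: T(n) = Θ(n^log_b(a) · log n) = O(n^2 log n).

Answer: O(n^2 log n) - Case 2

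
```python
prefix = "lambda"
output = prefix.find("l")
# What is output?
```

Trace:
`prefix = "lambda"` → prefix = 'lambda'
`output = prefix.find("l")` → output = 0
So output = 0

Answer: 0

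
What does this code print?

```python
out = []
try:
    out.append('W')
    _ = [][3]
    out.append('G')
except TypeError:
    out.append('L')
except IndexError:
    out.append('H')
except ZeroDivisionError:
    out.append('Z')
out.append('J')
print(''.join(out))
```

Execution trace: 'W' (try body) → 'H' (except IndexError) → 'J' (after the try/except). Output: WHJ

Answer: WHJ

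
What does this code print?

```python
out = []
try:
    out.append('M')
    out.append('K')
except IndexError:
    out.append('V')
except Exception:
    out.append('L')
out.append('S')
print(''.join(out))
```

Execution trace: 'M' (try body) → 'K' (try body, no exception) → 'S' (after the try/except). Output: MKS

Answer: MKS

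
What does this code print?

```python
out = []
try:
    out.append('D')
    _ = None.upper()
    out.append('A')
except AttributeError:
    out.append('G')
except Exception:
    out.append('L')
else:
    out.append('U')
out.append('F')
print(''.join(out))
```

Execution trace: 'D' (try body) → 'G' (except AttributeError) → 'F' (after the try/except). Output: DGF

Answer: DGF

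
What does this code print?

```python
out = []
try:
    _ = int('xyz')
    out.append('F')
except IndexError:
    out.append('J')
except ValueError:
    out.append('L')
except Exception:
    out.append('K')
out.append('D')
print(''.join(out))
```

Execution trace: 'L' (except ValueError) → 'D' (after the try/except). Output: LD

Answer: LD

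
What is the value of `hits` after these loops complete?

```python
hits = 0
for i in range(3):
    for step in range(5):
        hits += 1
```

3 * 5 = 15
`hits` takes the values: 0 → 1 → 2 → 3 → 4 → 5 → 6 → 7 → 8 → 9 → 10 → 11 → 12 → 13 → 14 → 15

Answer: 15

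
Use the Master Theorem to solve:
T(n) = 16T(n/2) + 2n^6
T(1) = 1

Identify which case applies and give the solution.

a=16, b=2, f(n)=2n^6. log_2(16) = 4. Since c=6 > 4 and the regularity condition holds (16(n/2)^6 = (16/2^6)n^6 with 16/2^6 < 1), Case 3 applies: T(n) = Θ(f(n)) = O(n^6).

Answer: O(n^6) - Case 3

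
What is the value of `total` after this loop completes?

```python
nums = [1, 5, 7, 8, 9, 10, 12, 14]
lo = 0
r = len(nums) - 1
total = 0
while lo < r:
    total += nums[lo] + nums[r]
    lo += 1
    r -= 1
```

Sum of pairs from ends
`total` takes the values: 0 → 15 → 32 → 49 → 66

Answer: 66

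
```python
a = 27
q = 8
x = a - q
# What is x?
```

Trace:
`a = 27` → a = 27
`q = 8` → q = 8
`x = a - q` → x = 19
So x = 19

Answer: 19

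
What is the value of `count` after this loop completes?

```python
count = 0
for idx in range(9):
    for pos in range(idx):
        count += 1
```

Triangle number: 0+1+2+...+8
`count` takes the values: 0 → 1 → 2 → 3 → 4 → 5 → 6 → 7 → 8 → 9 → 10 → 11 → 12 → 13 → 14 → 15 → 16 → 17 → 18 → 19 → 20 → 21 → 22 → 23 → 24 → 25 → 26 → 27 → 28 → 29 → 30 → 31 → 32 → 33 → 34 → 35 → 36

Answer: 36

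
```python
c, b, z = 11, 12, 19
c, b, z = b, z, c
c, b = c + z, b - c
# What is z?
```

Trace:
`c, b, z = 11, 12, 19` → c = 11; b = 12; z = 19
`c, b, z = b, z, c` → c = 12; b = 19; z = 11
`c, b = c + z, b - c` → c = 23; b = 7
So z = 11

Answer: 11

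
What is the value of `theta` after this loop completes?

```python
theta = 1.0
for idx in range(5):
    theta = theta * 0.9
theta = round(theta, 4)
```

Exponential decay: 1.0 * 0.9^5
`theta` takes the values: 1.0 → 0.9 → 0.81 → 0.729 → 0.6561 → 0.59049 → 0.5905

Answer: 0.5905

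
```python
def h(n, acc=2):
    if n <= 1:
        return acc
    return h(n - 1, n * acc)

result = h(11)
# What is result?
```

Accumulator trace (n, acc): (11, 2) -> (10, 22) -> (9, 220) -> (8, 1980) -> (7, 15840) -> (6, 110880) -> (5, 665280) -> (4, 3326400) -> (3, 13305600) -> (2, 39916800) -> (1, 79833600) -> return 79833600

Answer: 79833600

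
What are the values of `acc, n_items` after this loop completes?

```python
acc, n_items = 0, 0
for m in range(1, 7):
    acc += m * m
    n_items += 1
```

Sum of squares and count
`acc, n_items` takes the values: (0, 0) → (1, 0) → (1, 1) → (5, 1) → (5, 2) → (14, 2) → (14, 3) → (30, 3) → (30, 4) → (55, 4) → (55, 5) → (91, 5) → (91, 6)

Answer: 91, 6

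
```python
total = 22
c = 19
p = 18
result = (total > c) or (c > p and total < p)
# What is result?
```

Trace:
`total = 22` → total = 22
`c = 19` → c = 19
`p = 18` → p = 18
`result = (total > c) or (c > p and total < p)` → result = True
So result = True

Answer: True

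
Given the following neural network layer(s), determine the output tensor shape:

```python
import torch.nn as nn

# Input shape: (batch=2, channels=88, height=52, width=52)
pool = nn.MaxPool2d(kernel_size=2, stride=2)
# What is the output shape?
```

Input: (2, 88, 52, 52) -> Output: (2, 88, 26, 26)

Answer: (2, 88, 26, 26)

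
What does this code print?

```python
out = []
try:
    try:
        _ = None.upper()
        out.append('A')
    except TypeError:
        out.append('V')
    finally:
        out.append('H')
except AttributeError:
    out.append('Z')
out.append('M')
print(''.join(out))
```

Execution trace: 'H' (finally) → 'Z' (outer except AttributeError) → 'M' (after the try/except). Output: HZM

Answer: HZM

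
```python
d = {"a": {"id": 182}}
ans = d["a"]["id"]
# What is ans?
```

Trace:
`d = {"a": {"id": 182}}` → d = {'a': {'id': 182}}
`ans = d["a"]["id"]` → ans = 182
So ans = 182

Answer: 182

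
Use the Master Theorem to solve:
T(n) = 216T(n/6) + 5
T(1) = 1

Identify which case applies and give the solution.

a=216, b=6, f(n)=5. log_6(216) = 3. Since c=0 < 3, Case 1 applies: T(n) = Θ(n^log_b(a)) = O(n^3).

Answer: O(n^3) - Case 1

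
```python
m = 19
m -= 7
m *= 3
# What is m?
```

Trace:
`m = 19` → m = 19
`m -= 7` → m = 12
`m *= 3` → m = 36
So m = 36

Answer: 36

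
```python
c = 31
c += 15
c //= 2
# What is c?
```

Trace:
`c = 31` → c = 31
`c += 15` → c = 46
`c //= 2` → c = 23
So c = 23

Answer: 23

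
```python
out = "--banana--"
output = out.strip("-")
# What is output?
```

Trace:
`out = "--banana--"` → out = '--banana--'
`output = out.strip("-")` → output = 'banana'
So output = 'banana'

Answer: 'banana'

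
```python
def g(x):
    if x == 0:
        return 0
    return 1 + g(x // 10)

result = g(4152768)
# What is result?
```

Count of digits of 4152768: 7

Answer: 7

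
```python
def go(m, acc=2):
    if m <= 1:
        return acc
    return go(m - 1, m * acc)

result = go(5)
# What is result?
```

Accumulator trace (n, acc): (5, 2) -> (4, 10) -> (3, 40) -> (2, 120) -> (1, 240) -> return 240

Answer: 240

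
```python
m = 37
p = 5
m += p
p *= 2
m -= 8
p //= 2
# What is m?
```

Trace:
`m = 37` → m = 37
`p = 5` → p = 5
`m += p` → m = 42
`p *= 2` → p = 10
`m -= 8` → m = 34
`p //= 2` → p = 5
So m = 34

Answer: 34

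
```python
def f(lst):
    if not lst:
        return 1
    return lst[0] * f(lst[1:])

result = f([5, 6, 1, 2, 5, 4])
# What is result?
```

Product over [5, 6, 1, 2, 5, 4] = 5 * 6 * 1 * 2 * 5 * 4 = 1200

Answer: 1200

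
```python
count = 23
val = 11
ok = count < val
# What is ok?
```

Trace:
`count = 23` → count = 23
`val = 11` → val = 11
`ok = count < val` → ok = False
So ok = False

Answer: False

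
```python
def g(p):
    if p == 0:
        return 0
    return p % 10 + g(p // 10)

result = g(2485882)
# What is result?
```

Sum of digits of 2485882: 2 + 8 + 8 + 5 + 8 + 4 + 2 = 37

Answer: 37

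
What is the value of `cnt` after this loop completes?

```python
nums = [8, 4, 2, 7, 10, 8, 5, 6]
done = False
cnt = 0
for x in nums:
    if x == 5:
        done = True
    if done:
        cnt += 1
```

Count elements after first 5 in [8, 4, 2, 7, 10, 8, 5, 6]
`cnt` takes the values: 0 → 1 → 2

Answer: 2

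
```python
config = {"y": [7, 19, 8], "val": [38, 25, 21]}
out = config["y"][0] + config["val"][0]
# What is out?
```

Trace:
`config = {"y": [7, 19, 8], "val": [38, 25, 21]}` → config = {'y': [7, 19, 8], 'val': [38, 25, 21]}
`out = config["y"][0] + config["val"][0]` → out = 45
So out = 45

Answer: 45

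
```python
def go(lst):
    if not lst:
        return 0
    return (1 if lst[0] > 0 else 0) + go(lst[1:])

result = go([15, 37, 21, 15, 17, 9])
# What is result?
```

Count of positive elements in [15, 37, 21, 15, 17, 9] = 6

Answer: 6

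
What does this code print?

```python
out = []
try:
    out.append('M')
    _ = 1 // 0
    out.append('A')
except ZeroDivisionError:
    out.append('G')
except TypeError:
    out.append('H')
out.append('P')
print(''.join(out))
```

Execution trace: 'M' (try body) → 'G' (except ZeroDivisionError) → 'P' (after the try/except). Output: MGP

Answer: MGP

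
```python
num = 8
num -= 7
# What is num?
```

Trace:
`num = 8` → num = 8
`num -= 7` → num = 1
So num = 1

Answer: 1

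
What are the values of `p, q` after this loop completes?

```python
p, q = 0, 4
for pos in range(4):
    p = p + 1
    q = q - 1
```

p goes 0→4, q goes 4→0
`p, q` takes the values: (0, 4) → (1, 4) → (1, 3) → (2, 3) → (2, 2) → (3, 2) → (3, 1) → (4, 1) → (4, 0)

Answer: 4, 0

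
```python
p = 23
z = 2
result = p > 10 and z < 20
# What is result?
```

Trace:
`p = 23` → p = 23
`z = 2` → z = 2
`result = p > 10 and z < 20` → result = True
So result = True

Answer: True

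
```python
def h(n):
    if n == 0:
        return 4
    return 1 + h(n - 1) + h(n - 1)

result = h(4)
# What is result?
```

h(n) = 1 + 2·h(n-1), h(0)=4. Closed form: (4+1)·2^4 - 1 = 79.

Answer: 79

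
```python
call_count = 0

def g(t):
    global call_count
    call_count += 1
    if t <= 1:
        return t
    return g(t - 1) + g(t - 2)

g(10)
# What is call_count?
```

Calls(t) = 1 + Calls(t-1) + Calls(t-2); Calls(0)=Calls(1)=1. For t=10 this gives 177.

Answer: 177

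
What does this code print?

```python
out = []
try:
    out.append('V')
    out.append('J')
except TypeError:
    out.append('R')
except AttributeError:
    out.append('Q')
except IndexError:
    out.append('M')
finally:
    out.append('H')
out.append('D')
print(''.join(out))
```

Execution trace: 'V' (try body) → 'J' (try body, no exception) → 'H' (finally) → 'D' (after the try/except). Output: VJHD

Answer: VJHD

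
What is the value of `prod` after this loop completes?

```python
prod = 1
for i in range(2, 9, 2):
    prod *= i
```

Product of even numbers 2 to 8
`prod` takes the values: 1 → 2 → 8 → 48 → 384

Answer: 384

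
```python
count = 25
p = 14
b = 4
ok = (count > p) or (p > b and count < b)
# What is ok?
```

Trace:
`count = 25` → count = 25
`p = 14` → p = 14
`b = 4` → b = 4
`ok = (count > p) or (p > b and count < b)` → ok = True
So ok = True

Answer: True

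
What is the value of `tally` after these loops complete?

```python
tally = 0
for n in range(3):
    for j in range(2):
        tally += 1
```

3 * 2 = 6
`tally` takes the values: 0 → 1 → 2 → 3 → 4 → 5 → 6

Answer: 6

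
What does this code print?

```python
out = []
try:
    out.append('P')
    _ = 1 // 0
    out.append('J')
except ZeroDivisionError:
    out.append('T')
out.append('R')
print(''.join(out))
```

Execution trace: 'P' (try body) → 'T' (except ZeroDivisionError) → 'R' (after the try/except). Output: PTR

Answer: PTR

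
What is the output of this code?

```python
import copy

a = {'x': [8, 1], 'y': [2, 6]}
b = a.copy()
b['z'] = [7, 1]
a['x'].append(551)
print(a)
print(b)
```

Key concept: shallow copy of dict with mutable values.
Step by step:
`a = {'x': [8, 1], 'y': [2, 6]}` → a = {'x': [8, 1], 'y': [2, 6]}
`b = a.copy()` → b = {'x': [8, 1], 'y': [2, 6]}
`b['z'] = [7, 1]` → b = {'x': [8, 1], 'y': [2, 6], 'z': [7, 1]}
`a['x'].append(551)` → a = {'x': [8, 1, 551], 'y': [2, 6]}; b = {'x': [8, 1, 551], 'y': [2, 6], 'z': [7, 1]}
`print(a)` → prints {'x': [8, 1, 551], 'y': [2, 6]}
`print(b)` → prints {'x': [8, 1, 551], 'y': [2, 6], 'z': [7, 1]}

Answer:
{'x': [8, 1, 551], 'y': [2, 6]}
{'x': [8, 1, 551], 'y': [2, 6], 'z': [7, 1]}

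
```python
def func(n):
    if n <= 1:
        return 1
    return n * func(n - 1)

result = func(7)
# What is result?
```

func(7) = 7 * 6 * 5 * 4 * 3 * 2 * 1 = 5040

Answer: 5040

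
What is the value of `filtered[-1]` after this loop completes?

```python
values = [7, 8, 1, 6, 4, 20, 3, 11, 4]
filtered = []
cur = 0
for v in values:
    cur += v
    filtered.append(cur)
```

Cumulative sum ends at 64
`filtered` takes the values: [] → [7] → [7, 15] → [7, 15, 16] → [7, 15, 16, 22] → [7, 15, 16, 22, 26] → [7, 15, 16, 22, 26, 46] → [7, 15, 16, 22, 26, 46, 49] → [7, 15, 16, 22, 26, 46, 49, 60] → [7, 15, 16, 22, 26, 46, 49, 60, 64]
So `filtered[-1]` = 64

Answer: 64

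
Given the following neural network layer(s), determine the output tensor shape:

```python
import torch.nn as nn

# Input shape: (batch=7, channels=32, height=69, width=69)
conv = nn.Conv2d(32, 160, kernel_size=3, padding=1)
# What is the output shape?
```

Input: (7, 32, 69, 69) -> Output: (7, 160, 69, 69)

Answer: (7, 160, 69, 69)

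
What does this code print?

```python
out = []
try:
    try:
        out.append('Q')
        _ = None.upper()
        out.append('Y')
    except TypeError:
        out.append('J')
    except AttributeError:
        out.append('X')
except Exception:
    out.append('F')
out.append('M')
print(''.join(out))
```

Execution trace: 'Q' (inner try body) → 'X' (inner except AttributeError) → 'M' (after the try/except). Output: QXM

Answer: QXM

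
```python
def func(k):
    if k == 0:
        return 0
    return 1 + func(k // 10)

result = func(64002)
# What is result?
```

Count of digits of 64002: 5

Answer: 5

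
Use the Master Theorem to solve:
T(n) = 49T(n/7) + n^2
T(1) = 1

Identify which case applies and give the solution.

a=49, b=7, f(n)=n^2. log_7(49) = 2. Since c=2 = 2, Case 2 applies: T(n) = Θ(n^log_b(a) · log n) = O(n^2 log n).

Answer: O(n^2 log n) - Case 2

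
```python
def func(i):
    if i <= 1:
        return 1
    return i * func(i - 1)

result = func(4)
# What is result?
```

func(4) = 4 * 3 * 2 * 1 = 24

Answer: 24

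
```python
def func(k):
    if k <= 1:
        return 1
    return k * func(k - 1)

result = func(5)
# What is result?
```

func(5) = 5 * 4 * 3 * 2 * 1 = 120

Answer: 120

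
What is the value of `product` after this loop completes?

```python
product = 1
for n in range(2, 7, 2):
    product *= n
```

Product of even numbers 2 to 6
`product` takes the values: 1 → 2 → 8 → 48

Answer: 48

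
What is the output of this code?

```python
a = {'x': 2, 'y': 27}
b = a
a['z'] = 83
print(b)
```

Key concept: dict aliasing.
Step by step:
`a = {'x': 2, 'y': 27}` → a = {'x': 2, 'y': 27}
`b = a` → b = {'x': 2, 'y': 27} (same object as a)
`a['z'] = 83` → a = {'x': 2, 'y': 27, 'z': 83} (same object as b); b = {'x': 2, 'y': 27, 'z': 83} (same object as a)
`print(b)` → prints {'x': 2, 'y': 27, 'z': 83}

Answer: {'x': 2, 'y': 27, 'z': 83}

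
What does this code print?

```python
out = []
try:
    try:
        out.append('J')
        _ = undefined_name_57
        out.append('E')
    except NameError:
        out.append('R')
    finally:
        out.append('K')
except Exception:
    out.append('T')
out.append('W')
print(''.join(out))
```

Execution trace: 'J' (inner try body) → 'R' (inner except NameError) → 'K' (inner finally) → 'W' (after the try/except). Output: JRKW

Answer: JRKW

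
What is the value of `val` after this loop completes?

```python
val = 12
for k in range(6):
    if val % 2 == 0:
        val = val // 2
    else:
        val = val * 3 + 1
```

Collatz-style transformation from 12
`val` takes the values: 12 → 6 → 3 → 10 → 5 → 16 → 8

Answer: 8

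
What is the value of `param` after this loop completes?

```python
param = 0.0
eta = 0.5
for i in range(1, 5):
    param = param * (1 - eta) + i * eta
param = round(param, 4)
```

Moving average with lr=0.5
`param` takes the values: 0.0 → 0.5 → 1.25 → 2.125 → 3.0625

Answer: 3.0625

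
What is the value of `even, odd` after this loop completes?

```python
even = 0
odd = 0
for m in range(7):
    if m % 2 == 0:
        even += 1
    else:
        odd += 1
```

Count evens and odds in range(7)
`even, odd` takes the values: (0, 0) → (1, 0) → (1, 1) → (2, 1) → (2, 2) → (3, 2) → (3, 3) → (4, 3)

Answer: 4, 3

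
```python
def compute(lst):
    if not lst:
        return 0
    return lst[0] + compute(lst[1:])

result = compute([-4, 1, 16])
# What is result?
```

(-4) + 1 + 16 + 0 = 13

Answer: 13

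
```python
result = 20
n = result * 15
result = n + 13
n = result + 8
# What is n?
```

Trace:
`result = 20` → result = 20
`n = result * 15` → n = 300
`result = n + 13` → result = 313
`n = result + 8` → n = 321
So n = 321

Answer: 321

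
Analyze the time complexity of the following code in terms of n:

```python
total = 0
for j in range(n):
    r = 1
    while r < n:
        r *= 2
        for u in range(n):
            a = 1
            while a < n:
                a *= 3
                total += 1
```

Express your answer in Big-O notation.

Each loop level contributes: n × log n × n × log n. Multiplying the contributions gives O(n^2 log² n).

Answer: O(n^2 log² n)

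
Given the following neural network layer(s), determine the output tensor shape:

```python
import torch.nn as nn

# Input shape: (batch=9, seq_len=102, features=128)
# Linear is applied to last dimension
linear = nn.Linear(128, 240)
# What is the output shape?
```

Input: (9, 102, 128) -> Output: (9, 102, 240)

Answer: (9, 102, 240)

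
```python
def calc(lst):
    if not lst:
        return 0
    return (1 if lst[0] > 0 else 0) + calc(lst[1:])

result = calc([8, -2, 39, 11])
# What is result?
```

Count of positive elements in [8, -2, 39, 11] = 3

Answer: 3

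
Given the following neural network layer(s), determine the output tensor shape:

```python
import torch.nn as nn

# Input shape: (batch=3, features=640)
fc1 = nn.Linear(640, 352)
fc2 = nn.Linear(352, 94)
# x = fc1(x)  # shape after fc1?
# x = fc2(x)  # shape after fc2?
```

Input: (3, 640) -> after fc1: (3, 352) -> Output: (3, 94)

Answer: (3, 94)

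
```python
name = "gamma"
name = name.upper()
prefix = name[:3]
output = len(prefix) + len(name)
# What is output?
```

Trace:
`name = "gamma"` → name = 'gamma'
`name = name.upper()` → name = 'GAMMA'
`prefix = name[:3]` → prefix = 'GAM'
`output = len(prefix) + len(name)` → output = 8
So output = 8

Answer: 8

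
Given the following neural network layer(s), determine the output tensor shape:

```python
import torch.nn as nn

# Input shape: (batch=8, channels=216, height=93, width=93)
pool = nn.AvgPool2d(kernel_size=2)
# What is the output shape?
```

Input: (8, 216, 93, 93) -> Output: (8, 216, 46, 46)

Answer: (8, 216, 46, 46)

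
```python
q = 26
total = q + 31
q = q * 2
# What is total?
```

Trace:
`q = 26` → q = 26
`total = q + 31` → total = 57
`q = q * 2` → q = 52
So total = 57

Answer: 57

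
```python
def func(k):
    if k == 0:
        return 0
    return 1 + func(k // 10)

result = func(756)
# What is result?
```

Count of digits of 756: 3

Answer: 3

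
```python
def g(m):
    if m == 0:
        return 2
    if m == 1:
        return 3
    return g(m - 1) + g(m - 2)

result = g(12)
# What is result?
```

Build up from base cases: g(0)=2, g(1)=3, g(2)=5, g(3)=8, g(4)=13, g(5)=21, g(6)=34, ..., g(12)=610

Answer: 610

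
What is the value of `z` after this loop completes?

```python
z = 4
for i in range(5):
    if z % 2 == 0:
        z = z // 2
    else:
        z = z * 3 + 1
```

Collatz-style transformation from 4
`z` takes the values: 4 → 2 → 1 → 4 → 2 → 1

Answer: 1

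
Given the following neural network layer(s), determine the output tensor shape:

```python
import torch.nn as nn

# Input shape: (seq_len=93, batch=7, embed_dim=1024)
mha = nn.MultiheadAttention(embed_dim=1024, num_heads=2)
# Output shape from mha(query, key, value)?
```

Input: (93, 7, 1024) -> Output: (93, 7, 1024)

Answer: (93, 7, 1024)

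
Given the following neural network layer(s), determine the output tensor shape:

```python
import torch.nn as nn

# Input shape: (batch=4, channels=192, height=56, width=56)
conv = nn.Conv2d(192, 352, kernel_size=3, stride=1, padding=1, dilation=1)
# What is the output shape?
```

Input: (4, 192, 56, 56) -> Output: (4, 352, 56, 56)

Answer: (4, 352, 56, 56)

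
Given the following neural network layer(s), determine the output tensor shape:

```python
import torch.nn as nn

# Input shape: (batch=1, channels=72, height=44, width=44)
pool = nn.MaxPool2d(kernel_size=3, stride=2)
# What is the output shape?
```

Input: (1, 72, 44, 44) -> Output: (1, 72, 21, 21)

Answer: (1, 72, 21, 21)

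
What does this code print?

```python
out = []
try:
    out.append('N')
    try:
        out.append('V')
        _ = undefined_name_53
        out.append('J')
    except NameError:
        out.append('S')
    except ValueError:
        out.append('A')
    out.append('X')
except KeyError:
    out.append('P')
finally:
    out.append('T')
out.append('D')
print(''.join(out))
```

Execution trace: 'N' (try body) → 'V' (inner try body) → 'S' (inner except NameError) → 'X' (try body, no exception) → 'T' (finally) → 'D' (after the try/except). Output: NVSXTD

Answer: NVSXTD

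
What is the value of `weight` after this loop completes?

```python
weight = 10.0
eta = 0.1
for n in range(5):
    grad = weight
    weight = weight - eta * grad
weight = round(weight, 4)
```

Gradient descent: w = 10.0 * (1 - 0.1)^5
`weight` takes the values: 10.0 → 9.0 → 8.1 → 7.29 → 6.561 → 5.9049

Answer: 5.9049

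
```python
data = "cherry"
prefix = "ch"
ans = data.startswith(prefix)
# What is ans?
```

Trace:
`data = "cherry"` → data = 'cherry'
`prefix = "ch"` → prefix = 'ch'
`ans = data.startswith(prefix)` → ans = True
So ans = True

Answer: True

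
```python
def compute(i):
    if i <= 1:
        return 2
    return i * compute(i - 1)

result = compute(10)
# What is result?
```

compute(10) = 10 * 9 * 8 * 7 * 6 * 5 * 4 * 3 * 2 * 2 = 7257600

Answer: 7257600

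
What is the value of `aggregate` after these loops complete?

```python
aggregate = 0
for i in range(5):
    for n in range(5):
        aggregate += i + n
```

Sum of all i+n for i,n in 5x5
`aggregate` takes the values: 0 → 1 → 3 → 6 → 10 → 11 → 13 → 16 → 20 → 25 → 27 → 30 → 34 → 39 → 45 → 48 → 52 → 57 → 63 → 70 → 74 → 79 → 85 → 92 → 100

Answer: 100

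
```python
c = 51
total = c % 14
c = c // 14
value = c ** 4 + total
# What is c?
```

Trace:
`c = 51` → c = 51
`total = c % 14` → total = 9
`c = c // 14` → c = 3
`value = c ** 4 + total` → value = 90
So c = 3

Answer: 3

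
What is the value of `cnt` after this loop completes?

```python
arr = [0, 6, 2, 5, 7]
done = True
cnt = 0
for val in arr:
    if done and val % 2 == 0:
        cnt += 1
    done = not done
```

Count even values at even positions
`cnt` takes the values: 0 → 1 → 2

Answer: 2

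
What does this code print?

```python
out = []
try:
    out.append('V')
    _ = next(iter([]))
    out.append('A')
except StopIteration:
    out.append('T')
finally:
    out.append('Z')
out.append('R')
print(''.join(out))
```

Execution trace: 'V' (try body) → 'T' (except StopIteration) → 'Z' (finally) → 'R' (after the try/except). Output: VTZR

Answer: VTZR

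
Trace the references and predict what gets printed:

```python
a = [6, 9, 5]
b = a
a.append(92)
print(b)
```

Key concept: basic list aliasing.
Step by step:
`a = [6, 9, 5]` → a = [6, 9, 5]
`b = a` → b = [6, 9, 5] (same object as a)
`a.append(92)` → a = [6, 9, 5, 92] (same object as b); b = [6, 9, 5, 92] (same object as a)
`print(b)` → prints [6, 9, 5, 92]

Answer: [6, 9, 5, 92]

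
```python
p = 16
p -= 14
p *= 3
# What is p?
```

Trace:
`p = 16` → p = 16
`p -= 14` → p = 2
`p *= 3` → p = 6
So p = 6

Answer: 6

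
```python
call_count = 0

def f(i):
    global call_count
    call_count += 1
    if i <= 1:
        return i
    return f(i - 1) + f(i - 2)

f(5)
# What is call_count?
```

Calls(i) = 1 + Calls(i-1) + Calls(i-2); Calls(0)=Calls(1)=1. For i=5 this gives 15.

Answer: 15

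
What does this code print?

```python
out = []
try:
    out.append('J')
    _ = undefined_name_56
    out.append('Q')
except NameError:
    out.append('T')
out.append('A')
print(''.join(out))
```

Execution trace: 'J' (try body) → 'T' (except NameError) → 'A' (after the try/except). Output: JTA

Answer: JTA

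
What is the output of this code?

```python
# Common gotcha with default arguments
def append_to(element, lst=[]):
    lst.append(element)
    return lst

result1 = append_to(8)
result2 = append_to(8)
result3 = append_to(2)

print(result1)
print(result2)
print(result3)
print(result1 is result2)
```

Key concept: mutable default argument gotcha.
Step by step:
`result1 = append_to(8)` → result1 = [8]
`result2 = append_to(8)` → result1 = [8, 8] (same object as result2); result2 = [8, 8] (same object as result1)
`result3 = append_to(2)` → result1 = [8, 8, 2] (same object as result2, result3); result2 = [8, 8, 2] (same object as result1, result3); result3 = [8, 8, 2] (same object as result1, result2)
`print(result1)` → prints [8, 8, 2]
`print(result2)` → prints [8, 8, 2]
`print(result3)` → prints [8, 8, 2]
`print(result1 is result2)` → prints True

Answer:
[8, 8, 2]
[8, 8, 2]
[8, 8, 2]
True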